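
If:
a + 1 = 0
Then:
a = -1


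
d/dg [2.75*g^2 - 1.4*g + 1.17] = 5.5*g - 1.4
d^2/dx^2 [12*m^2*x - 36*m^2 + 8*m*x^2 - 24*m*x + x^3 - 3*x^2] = 16*m + 6*x - 6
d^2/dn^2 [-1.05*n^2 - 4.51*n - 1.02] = -2.10000000000000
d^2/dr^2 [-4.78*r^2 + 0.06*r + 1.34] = -9.56000000000000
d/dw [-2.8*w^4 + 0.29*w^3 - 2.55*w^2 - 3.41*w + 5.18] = -11.2*w^3 + 0.87*w^2 - 5.1*w - 3.41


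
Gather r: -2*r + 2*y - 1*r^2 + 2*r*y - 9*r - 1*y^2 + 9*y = -r^2 + r*(2*y - 11) - y^2 + 11*y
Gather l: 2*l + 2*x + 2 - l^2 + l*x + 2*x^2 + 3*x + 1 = -l^2 + l*(x + 2) + 2*x^2 + 5*x + 3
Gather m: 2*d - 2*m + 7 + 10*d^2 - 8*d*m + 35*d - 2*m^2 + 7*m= 10*d^2 + 37*d - 2*m^2 + m*(5 - 8*d) + 7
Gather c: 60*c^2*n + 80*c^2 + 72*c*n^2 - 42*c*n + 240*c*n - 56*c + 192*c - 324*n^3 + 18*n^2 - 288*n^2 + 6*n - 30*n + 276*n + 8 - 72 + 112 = c^2*(60*n + 80) + c*(72*n^2 + 198*n + 136) - 324*n^3 - 270*n^2 + 252*n + 48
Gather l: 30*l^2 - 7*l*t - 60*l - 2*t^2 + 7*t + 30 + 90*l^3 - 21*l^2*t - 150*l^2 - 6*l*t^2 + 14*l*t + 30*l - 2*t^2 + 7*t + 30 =90*l^3 + l^2*(-21*t - 120) + l*(-6*t^2 + 7*t - 30) - 4*t^2 + 14*t + 60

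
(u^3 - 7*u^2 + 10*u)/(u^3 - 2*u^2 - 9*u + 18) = u*(u - 5)/(u^2 - 9)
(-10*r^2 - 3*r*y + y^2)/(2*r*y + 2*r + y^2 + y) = (-5*r + y)/(y + 1)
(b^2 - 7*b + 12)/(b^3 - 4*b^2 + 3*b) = (b - 4)/(b*(b - 1))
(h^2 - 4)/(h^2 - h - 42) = (4 - h^2)/(-h^2 + h + 42)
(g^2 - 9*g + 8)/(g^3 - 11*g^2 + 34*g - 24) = (g - 8)/(g^2 - 10*g + 24)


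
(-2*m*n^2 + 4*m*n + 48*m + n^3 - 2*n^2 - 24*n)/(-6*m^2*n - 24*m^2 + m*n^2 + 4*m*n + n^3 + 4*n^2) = (n - 6)/(3*m + n)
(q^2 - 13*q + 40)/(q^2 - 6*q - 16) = (q - 5)/(q + 2)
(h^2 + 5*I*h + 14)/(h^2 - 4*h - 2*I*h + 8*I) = (h + 7*I)/(h - 4)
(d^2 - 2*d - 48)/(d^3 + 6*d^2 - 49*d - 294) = (d - 8)/(d^2 - 49)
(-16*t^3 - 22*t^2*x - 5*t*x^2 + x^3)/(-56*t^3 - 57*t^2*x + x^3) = (2*t + x)/(7*t + x)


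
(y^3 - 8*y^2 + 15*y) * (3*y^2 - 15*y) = 3*y^5 - 39*y^4 + 165*y^3 - 225*y^2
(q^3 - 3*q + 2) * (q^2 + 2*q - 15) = q^5 + 2*q^4 - 18*q^3 - 4*q^2 + 49*q - 30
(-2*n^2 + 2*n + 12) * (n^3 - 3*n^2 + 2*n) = -2*n^5 + 8*n^4 + 2*n^3 - 32*n^2 + 24*n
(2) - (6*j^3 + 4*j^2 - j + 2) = -6*j^3 - 4*j^2 + j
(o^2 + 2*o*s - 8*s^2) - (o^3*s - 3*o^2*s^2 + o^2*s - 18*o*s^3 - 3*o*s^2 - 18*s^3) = -o^3*s + 3*o^2*s^2 - o^2*s + o^2 + 18*o*s^3 + 3*o*s^2 + 2*o*s + 18*s^3 - 8*s^2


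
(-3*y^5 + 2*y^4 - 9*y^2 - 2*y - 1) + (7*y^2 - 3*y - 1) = -3*y^5 + 2*y^4 - 2*y^2 - 5*y - 2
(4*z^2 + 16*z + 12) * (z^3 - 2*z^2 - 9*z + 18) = 4*z^5 + 8*z^4 - 56*z^3 - 96*z^2 + 180*z + 216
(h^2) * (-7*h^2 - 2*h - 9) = -7*h^4 - 2*h^3 - 9*h^2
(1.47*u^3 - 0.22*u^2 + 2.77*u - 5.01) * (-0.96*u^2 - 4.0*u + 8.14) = -1.4112*u^5 - 5.6688*u^4 + 10.1866*u^3 - 8.0612*u^2 + 42.5878*u - 40.7814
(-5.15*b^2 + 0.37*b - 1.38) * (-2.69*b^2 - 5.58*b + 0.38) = 13.8535*b^4 + 27.7417*b^3 - 0.309400000000001*b^2 + 7.841*b - 0.5244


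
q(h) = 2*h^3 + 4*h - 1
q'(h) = 6*h^2 + 4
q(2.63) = 45.90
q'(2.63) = 45.50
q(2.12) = 26.54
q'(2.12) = 30.97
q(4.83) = 243.68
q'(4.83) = 143.97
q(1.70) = 15.63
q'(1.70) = 21.34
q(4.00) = 143.00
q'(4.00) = 100.00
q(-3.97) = -142.02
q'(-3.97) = 98.57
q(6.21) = 502.81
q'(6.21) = 235.38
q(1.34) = 9.17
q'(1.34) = 14.77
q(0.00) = -1.00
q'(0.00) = 4.00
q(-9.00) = -1495.00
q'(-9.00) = 490.00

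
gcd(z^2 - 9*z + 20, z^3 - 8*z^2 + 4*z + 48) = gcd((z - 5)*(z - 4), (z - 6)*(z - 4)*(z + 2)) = z - 4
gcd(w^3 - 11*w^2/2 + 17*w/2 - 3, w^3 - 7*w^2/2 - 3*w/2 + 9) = w^2 - 5*w + 6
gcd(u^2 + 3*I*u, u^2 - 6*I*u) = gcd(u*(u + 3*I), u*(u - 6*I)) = u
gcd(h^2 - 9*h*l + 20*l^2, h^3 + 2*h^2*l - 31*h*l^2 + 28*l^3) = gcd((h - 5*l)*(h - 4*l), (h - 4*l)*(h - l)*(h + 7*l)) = h - 4*l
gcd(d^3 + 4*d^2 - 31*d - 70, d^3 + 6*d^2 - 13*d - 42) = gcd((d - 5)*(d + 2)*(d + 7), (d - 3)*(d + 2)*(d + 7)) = d^2 + 9*d + 14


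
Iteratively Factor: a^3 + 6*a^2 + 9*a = (a + 3)*(a^2 + 3*a) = a*(a + 3)*(a + 3)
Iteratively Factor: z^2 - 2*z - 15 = (z - 5)*(z + 3)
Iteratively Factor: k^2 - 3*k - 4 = (k + 1)*(k - 4)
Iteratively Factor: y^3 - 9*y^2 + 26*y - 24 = (y - 4)*(y^2 - 5*y + 6) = (y - 4)*(y - 2)*(y - 3)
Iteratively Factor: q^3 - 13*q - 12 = (q + 3)*(q^2 - 3*q - 4) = (q + 1)*(q + 3)*(q - 4)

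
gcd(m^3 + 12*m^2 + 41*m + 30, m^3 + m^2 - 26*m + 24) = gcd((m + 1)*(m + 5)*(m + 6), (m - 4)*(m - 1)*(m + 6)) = m + 6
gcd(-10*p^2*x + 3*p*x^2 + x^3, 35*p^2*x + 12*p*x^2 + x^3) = 5*p*x + x^2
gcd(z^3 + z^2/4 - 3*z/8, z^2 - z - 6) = 1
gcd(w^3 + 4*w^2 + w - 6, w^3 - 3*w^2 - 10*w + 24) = w + 3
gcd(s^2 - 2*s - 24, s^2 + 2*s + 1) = 1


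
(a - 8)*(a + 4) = a^2 - 4*a - 32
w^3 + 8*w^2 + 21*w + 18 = (w + 2)*(w + 3)^2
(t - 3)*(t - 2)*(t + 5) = t^3 - 19*t + 30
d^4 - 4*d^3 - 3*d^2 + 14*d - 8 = (d - 4)*(d - 1)^2*(d + 2)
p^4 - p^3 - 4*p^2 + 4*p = p*(p - 2)*(p - 1)*(p + 2)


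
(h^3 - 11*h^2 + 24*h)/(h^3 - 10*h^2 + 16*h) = (h - 3)/(h - 2)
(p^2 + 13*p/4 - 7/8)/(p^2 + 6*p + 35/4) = (4*p - 1)/(2*(2*p + 5))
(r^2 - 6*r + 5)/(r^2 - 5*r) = (r - 1)/r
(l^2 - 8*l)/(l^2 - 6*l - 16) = l/(l + 2)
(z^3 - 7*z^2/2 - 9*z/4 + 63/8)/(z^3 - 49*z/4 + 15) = (4*z^2 - 8*z - 21)/(2*(2*z^2 + 3*z - 20))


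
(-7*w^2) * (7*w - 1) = -49*w^3 + 7*w^2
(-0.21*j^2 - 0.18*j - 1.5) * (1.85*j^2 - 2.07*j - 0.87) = -0.3885*j^4 + 0.1017*j^3 - 2.2197*j^2 + 3.2616*j + 1.305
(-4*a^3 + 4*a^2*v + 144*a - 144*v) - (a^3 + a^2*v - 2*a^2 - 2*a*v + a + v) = -5*a^3 + 3*a^2*v + 2*a^2 + 2*a*v + 143*a - 145*v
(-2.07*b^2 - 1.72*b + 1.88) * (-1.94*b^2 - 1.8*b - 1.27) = 4.0158*b^4 + 7.0628*b^3 + 2.0777*b^2 - 1.1996*b - 2.3876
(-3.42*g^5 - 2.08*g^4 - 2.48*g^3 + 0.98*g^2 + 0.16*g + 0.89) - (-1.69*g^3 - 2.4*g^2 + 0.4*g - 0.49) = -3.42*g^5 - 2.08*g^4 - 0.79*g^3 + 3.38*g^2 - 0.24*g + 1.38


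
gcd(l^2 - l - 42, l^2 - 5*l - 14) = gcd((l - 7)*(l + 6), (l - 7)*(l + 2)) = l - 7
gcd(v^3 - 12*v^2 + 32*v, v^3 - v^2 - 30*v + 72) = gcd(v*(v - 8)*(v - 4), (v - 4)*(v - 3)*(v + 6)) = v - 4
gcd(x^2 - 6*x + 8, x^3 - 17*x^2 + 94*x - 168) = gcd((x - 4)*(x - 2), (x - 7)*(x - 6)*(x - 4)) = x - 4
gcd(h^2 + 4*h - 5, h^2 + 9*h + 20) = h + 5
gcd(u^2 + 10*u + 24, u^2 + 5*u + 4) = u + 4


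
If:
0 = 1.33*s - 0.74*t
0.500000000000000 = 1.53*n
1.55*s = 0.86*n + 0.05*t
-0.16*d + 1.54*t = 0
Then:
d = 3.33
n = 0.33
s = 0.19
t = 0.35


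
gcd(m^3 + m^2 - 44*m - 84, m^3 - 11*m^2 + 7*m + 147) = m - 7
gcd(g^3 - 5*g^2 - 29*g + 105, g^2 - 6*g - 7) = g - 7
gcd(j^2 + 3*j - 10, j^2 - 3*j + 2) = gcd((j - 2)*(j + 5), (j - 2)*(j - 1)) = j - 2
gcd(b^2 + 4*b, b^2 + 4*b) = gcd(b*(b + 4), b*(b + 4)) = b^2 + 4*b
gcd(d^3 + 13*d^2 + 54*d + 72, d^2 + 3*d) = d + 3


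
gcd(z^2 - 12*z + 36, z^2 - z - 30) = z - 6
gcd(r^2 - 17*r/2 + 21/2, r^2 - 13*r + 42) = r - 7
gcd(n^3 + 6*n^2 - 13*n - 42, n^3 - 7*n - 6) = n^2 - n - 6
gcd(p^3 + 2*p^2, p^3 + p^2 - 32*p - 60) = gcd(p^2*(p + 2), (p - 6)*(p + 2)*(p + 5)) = p + 2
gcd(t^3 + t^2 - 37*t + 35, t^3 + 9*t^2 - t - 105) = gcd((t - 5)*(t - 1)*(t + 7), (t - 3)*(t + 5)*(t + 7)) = t + 7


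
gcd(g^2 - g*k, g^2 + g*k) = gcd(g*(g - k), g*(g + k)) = g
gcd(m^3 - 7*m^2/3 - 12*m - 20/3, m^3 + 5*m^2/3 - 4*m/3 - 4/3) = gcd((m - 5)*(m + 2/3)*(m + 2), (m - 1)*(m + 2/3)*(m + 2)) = m^2 + 8*m/3 + 4/3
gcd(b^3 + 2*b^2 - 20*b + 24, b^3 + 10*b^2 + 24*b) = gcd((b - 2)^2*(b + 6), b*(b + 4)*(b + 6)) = b + 6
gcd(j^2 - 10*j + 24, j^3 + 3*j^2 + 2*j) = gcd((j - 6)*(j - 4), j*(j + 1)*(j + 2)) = 1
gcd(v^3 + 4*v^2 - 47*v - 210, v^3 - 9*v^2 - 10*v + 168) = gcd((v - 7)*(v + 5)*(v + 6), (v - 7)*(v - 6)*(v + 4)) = v - 7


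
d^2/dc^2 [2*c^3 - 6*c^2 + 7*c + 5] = 12*c - 12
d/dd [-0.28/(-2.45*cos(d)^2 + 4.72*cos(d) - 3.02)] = (1.372*cos(d) - 1.3216)*sin(d)/(2.45*cos(d)^2 - 4.72*cos(d) + 3.02)^2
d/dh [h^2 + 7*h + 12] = 2*h + 7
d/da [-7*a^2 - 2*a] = -14*a - 2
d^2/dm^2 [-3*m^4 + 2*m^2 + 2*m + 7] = 4 - 36*m^2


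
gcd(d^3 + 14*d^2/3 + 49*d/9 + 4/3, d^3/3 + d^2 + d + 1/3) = 1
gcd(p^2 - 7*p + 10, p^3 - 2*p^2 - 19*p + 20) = p - 5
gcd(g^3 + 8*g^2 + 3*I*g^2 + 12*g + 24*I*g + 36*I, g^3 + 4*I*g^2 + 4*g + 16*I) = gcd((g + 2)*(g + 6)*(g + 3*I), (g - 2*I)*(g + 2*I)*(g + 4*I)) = 1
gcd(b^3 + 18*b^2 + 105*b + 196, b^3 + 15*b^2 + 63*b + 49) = b^2 + 14*b + 49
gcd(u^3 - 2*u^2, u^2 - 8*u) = u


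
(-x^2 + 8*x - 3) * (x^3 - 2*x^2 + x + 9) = -x^5 + 10*x^4 - 20*x^3 + 5*x^2 + 69*x - 27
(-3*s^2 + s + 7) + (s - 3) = -3*s^2 + 2*s + 4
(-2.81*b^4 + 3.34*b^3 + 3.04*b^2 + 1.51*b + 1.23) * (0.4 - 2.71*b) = 7.6151*b^5 - 10.1754*b^4 - 6.9024*b^3 - 2.8761*b^2 - 2.7293*b + 0.492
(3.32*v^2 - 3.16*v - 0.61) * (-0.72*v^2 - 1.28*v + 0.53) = -2.3904*v^4 - 1.9744*v^3 + 6.2436*v^2 - 0.894*v - 0.3233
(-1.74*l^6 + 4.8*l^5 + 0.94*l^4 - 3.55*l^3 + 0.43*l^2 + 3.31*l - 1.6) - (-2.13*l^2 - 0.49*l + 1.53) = -1.74*l^6 + 4.8*l^5 + 0.94*l^4 - 3.55*l^3 + 2.56*l^2 + 3.8*l - 3.13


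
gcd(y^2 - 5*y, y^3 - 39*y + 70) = y - 5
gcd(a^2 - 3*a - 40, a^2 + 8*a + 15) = a + 5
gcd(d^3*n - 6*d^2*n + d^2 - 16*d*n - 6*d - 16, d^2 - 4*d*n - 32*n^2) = 1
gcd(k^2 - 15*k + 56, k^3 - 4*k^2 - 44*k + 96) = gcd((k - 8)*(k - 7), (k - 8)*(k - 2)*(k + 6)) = k - 8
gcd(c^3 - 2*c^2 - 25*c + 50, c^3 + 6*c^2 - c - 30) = c^2 + 3*c - 10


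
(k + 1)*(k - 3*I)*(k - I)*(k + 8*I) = k^4 + k^3 + 4*I*k^3 + 29*k^2 + 4*I*k^2 + 29*k - 24*I*k - 24*I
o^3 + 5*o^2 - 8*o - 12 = (o - 2)*(o + 1)*(o + 6)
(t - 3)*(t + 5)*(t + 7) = t^3 + 9*t^2 - t - 105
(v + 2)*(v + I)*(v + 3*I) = v^3 + 2*v^2 + 4*I*v^2 - 3*v + 8*I*v - 6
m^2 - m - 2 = (m - 2)*(m + 1)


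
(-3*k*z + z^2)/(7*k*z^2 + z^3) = (-3*k + z)/(z*(7*k + z))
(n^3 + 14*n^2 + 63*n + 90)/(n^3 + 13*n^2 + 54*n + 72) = (n + 5)/(n + 4)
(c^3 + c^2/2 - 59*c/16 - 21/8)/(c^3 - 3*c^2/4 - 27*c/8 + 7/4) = (4*c + 3)/(2*(2*c - 1))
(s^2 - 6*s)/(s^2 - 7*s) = (s - 6)/(s - 7)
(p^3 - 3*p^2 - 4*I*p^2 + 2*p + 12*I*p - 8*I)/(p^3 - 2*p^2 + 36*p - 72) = (p^2 - p*(1 + 4*I) + 4*I)/(p^2 + 36)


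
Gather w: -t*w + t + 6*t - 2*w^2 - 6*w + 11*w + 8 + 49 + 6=7*t - 2*w^2 + w*(5 - t) + 63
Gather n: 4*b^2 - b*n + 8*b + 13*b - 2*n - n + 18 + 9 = 4*b^2 + 21*b + n*(-b - 3) + 27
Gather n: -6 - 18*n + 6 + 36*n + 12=18*n + 12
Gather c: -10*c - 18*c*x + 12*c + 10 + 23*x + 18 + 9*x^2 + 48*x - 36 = c*(2 - 18*x) + 9*x^2 + 71*x - 8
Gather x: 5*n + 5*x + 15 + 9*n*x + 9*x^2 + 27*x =5*n + 9*x^2 + x*(9*n + 32) + 15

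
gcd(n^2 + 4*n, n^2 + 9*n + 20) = n + 4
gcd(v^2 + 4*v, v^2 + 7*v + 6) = 1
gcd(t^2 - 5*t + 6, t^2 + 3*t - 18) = t - 3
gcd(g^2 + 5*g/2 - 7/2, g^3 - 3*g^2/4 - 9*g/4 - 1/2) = 1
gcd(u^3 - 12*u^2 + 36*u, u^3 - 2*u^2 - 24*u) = u^2 - 6*u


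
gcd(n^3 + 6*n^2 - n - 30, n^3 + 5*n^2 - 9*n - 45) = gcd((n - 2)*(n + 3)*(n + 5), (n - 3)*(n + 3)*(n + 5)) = n^2 + 8*n + 15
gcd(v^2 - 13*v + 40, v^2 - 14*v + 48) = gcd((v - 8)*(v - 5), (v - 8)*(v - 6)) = v - 8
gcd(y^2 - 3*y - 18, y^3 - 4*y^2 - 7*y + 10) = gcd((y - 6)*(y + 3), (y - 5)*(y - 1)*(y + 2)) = 1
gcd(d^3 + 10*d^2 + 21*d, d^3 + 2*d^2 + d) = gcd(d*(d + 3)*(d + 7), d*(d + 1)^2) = d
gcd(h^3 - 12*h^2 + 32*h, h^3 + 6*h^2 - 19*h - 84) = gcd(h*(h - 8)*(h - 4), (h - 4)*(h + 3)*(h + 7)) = h - 4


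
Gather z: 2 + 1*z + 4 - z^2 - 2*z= -z^2 - z + 6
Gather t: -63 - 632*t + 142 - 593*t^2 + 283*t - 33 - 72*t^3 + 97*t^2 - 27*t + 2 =-72*t^3 - 496*t^2 - 376*t + 48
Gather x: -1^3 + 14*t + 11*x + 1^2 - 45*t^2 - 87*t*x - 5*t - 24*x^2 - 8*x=-45*t^2 + 9*t - 24*x^2 + x*(3 - 87*t)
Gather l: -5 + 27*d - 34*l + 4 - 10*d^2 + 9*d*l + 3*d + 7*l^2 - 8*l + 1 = -10*d^2 + 30*d + 7*l^2 + l*(9*d - 42)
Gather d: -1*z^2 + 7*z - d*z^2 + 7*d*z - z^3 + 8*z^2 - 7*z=d*(-z^2 + 7*z) - z^3 + 7*z^2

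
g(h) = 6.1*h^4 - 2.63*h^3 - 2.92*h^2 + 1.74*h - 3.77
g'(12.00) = 40958.70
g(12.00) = 121541.59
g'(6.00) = 4953.06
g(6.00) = 7239.07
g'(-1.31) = -59.00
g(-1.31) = 12.82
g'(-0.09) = 2.18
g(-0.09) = -3.95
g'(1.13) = 20.27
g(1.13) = 0.62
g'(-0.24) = 2.35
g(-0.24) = -4.30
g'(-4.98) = -3178.40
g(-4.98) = 3991.83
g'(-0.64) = -4.15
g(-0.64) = -4.37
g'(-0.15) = 2.36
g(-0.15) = -4.08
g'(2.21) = 213.67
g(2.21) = 102.94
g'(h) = 24.4*h^3 - 7.89*h^2 - 5.84*h + 1.74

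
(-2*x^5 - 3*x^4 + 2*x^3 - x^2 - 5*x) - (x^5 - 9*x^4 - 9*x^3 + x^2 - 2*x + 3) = -3*x^5 + 6*x^4 + 11*x^3 - 2*x^2 - 3*x - 3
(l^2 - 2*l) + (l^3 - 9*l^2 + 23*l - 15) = l^3 - 8*l^2 + 21*l - 15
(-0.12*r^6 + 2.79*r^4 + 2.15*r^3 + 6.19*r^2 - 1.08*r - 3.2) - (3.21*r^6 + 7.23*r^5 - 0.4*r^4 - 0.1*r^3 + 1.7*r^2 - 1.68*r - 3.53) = -3.33*r^6 - 7.23*r^5 + 3.19*r^4 + 2.25*r^3 + 4.49*r^2 + 0.6*r + 0.33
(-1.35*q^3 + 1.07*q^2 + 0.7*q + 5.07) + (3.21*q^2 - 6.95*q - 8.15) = -1.35*q^3 + 4.28*q^2 - 6.25*q - 3.08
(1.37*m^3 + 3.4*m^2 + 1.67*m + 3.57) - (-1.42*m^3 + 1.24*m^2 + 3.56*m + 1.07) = 2.79*m^3 + 2.16*m^2 - 1.89*m + 2.5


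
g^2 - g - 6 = (g - 3)*(g + 2)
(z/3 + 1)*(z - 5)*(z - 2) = z^3/3 - 4*z^2/3 - 11*z/3 + 10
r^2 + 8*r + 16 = (r + 4)^2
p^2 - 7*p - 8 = (p - 8)*(p + 1)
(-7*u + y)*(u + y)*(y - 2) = -7*u^2*y + 14*u^2 - 6*u*y^2 + 12*u*y + y^3 - 2*y^2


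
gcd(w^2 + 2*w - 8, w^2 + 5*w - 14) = w - 2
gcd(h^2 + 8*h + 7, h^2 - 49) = h + 7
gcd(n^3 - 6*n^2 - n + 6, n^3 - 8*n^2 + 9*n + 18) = n^2 - 5*n - 6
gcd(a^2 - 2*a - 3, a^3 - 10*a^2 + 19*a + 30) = a + 1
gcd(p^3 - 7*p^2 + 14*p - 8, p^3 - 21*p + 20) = p^2 - 5*p + 4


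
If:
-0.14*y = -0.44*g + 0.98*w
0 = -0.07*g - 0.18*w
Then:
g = 0.170500676589986*y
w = -0.0663058186738836*y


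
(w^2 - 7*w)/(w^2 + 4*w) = (w - 7)/(w + 4)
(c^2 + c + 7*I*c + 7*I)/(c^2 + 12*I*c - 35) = (c + 1)/(c + 5*I)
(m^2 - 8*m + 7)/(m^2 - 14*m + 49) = (m - 1)/(m - 7)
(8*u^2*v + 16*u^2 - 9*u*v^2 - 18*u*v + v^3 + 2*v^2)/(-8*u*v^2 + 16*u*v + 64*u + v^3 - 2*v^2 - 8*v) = (-u + v)/(v - 4)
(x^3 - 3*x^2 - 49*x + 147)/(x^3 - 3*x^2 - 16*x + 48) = (x^2 - 49)/(x^2 - 16)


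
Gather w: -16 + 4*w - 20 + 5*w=9*w - 36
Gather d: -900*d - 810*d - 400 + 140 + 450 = 190 - 1710*d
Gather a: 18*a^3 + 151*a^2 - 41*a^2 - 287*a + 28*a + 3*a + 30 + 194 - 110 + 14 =18*a^3 + 110*a^2 - 256*a + 128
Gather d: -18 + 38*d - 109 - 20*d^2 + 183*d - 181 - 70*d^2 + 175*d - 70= -90*d^2 + 396*d - 378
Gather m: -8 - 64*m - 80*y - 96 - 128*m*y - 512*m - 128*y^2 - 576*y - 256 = m*(-128*y - 576) - 128*y^2 - 656*y - 360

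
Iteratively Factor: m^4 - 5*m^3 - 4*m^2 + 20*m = (m - 2)*(m^3 - 3*m^2 - 10*m) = m*(m - 2)*(m^2 - 3*m - 10) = m*(m - 5)*(m - 2)*(m + 2)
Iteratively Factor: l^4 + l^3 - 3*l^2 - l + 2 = (l - 1)*(l^3 + 2*l^2 - l - 2) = (l - 1)*(l + 1)*(l^2 + l - 2) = (l - 1)*(l + 1)*(l + 2)*(l - 1)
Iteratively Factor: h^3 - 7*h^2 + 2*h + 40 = (h - 4)*(h^2 - 3*h - 10) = (h - 5)*(h - 4)*(h + 2)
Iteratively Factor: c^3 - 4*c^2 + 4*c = (c)*(c^2 - 4*c + 4) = c*(c - 2)*(c - 2)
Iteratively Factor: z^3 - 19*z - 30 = (z - 5)*(z^2 + 5*z + 6) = (z - 5)*(z + 3)*(z + 2)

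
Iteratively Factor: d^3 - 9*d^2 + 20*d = (d - 4)*(d^2 - 5*d) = (d - 5)*(d - 4)*(d)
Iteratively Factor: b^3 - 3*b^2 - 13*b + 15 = (b - 5)*(b^2 + 2*b - 3) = (b - 5)*(b + 3)*(b - 1)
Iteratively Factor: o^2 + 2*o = (o)*(o + 2)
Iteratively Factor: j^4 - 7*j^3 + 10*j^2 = (j - 2)*(j^3 - 5*j^2) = j*(j - 2)*(j^2 - 5*j) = j*(j - 5)*(j - 2)*(j)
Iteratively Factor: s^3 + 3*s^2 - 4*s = (s + 4)*(s^2 - s) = s*(s + 4)*(s - 1)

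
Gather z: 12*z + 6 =12*z + 6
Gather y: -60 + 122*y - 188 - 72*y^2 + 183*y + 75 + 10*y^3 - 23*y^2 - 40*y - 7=10*y^3 - 95*y^2 + 265*y - 180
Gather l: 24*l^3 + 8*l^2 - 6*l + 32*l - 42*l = 24*l^3 + 8*l^2 - 16*l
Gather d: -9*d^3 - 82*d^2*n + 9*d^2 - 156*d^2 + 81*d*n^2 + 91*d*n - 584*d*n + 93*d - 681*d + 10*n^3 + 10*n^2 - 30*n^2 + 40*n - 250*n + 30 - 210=-9*d^3 + d^2*(-82*n - 147) + d*(81*n^2 - 493*n - 588) + 10*n^3 - 20*n^2 - 210*n - 180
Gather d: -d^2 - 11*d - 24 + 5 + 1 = -d^2 - 11*d - 18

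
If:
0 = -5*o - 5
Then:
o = -1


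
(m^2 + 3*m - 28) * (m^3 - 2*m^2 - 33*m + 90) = m^5 + m^4 - 67*m^3 + 47*m^2 + 1194*m - 2520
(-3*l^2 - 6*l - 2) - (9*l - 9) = -3*l^2 - 15*l + 7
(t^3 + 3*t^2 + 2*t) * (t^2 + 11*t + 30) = t^5 + 14*t^4 + 65*t^3 + 112*t^2 + 60*t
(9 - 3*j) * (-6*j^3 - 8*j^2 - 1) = 18*j^4 - 30*j^3 - 72*j^2 + 3*j - 9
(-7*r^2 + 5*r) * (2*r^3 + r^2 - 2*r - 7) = -14*r^5 + 3*r^4 + 19*r^3 + 39*r^2 - 35*r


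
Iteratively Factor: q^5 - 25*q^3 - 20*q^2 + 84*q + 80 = (q + 4)*(q^4 - 4*q^3 - 9*q^2 + 16*q + 20) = (q + 2)*(q + 4)*(q^3 - 6*q^2 + 3*q + 10) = (q - 5)*(q + 2)*(q + 4)*(q^2 - q - 2) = (q - 5)*(q - 2)*(q + 2)*(q + 4)*(q + 1)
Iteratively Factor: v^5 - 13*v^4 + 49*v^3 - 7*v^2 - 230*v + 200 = (v - 5)*(v^4 - 8*v^3 + 9*v^2 + 38*v - 40) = (v - 5)*(v - 4)*(v^3 - 4*v^2 - 7*v + 10) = (v - 5)^2*(v - 4)*(v^2 + v - 2) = (v - 5)^2*(v - 4)*(v - 1)*(v + 2)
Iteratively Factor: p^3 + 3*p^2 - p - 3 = (p - 1)*(p^2 + 4*p + 3) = (p - 1)*(p + 1)*(p + 3)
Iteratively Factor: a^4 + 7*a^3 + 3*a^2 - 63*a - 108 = (a + 3)*(a^3 + 4*a^2 - 9*a - 36) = (a - 3)*(a + 3)*(a^2 + 7*a + 12) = (a - 3)*(a + 3)*(a + 4)*(a + 3)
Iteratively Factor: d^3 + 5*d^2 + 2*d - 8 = (d + 2)*(d^2 + 3*d - 4) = (d - 1)*(d + 2)*(d + 4)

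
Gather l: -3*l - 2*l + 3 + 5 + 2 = 10 - 5*l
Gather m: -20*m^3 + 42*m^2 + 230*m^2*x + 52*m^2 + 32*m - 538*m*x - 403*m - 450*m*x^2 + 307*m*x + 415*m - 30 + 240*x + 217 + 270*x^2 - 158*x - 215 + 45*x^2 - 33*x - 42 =-20*m^3 + m^2*(230*x + 94) + m*(-450*x^2 - 231*x + 44) + 315*x^2 + 49*x - 70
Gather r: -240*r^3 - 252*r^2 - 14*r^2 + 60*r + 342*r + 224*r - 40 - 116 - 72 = -240*r^3 - 266*r^2 + 626*r - 228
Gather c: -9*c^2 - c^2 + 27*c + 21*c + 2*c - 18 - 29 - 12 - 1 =-10*c^2 + 50*c - 60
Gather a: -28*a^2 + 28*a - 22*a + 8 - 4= -28*a^2 + 6*a + 4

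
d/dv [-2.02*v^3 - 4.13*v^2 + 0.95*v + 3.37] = -6.06*v^2 - 8.26*v + 0.95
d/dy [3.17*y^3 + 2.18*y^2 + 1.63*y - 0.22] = 9.51*y^2 + 4.36*y + 1.63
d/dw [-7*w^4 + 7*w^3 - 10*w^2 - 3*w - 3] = -28*w^3 + 21*w^2 - 20*w - 3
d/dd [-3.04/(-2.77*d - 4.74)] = -8.4208/(2.77*d + 4.74)^2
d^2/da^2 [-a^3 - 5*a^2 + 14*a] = -6*a - 10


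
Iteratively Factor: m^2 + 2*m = (m + 2)*(m)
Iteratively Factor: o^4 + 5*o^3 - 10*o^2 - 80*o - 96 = (o - 4)*(o^3 + 9*o^2 + 26*o + 24) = (o - 4)*(o + 2)*(o^2 + 7*o + 12) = (o - 4)*(o + 2)*(o + 4)*(o + 3)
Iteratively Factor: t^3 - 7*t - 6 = (t - 3)*(t^2 + 3*t + 2) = (t - 3)*(t + 1)*(t + 2)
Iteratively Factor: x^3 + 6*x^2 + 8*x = (x)*(x^2 + 6*x + 8) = x*(x + 4)*(x + 2)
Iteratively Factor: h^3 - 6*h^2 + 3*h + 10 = (h - 5)*(h^2 - h - 2) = (h - 5)*(h + 1)*(h - 2)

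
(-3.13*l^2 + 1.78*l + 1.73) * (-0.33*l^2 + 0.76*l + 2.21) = 1.0329*l^4 - 2.9662*l^3 - 6.1354*l^2 + 5.2486*l + 3.8233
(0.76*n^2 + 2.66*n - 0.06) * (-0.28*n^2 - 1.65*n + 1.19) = -0.2128*n^4 - 1.9988*n^3 - 3.4678*n^2 + 3.2644*n - 0.0714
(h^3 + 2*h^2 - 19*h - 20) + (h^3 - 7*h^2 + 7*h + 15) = 2*h^3 - 5*h^2 - 12*h - 5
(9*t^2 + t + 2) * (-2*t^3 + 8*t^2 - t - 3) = -18*t^5 + 70*t^4 - 5*t^3 - 12*t^2 - 5*t - 6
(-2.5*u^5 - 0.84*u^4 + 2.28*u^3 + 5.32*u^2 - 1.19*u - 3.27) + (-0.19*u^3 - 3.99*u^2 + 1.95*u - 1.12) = -2.5*u^5 - 0.84*u^4 + 2.09*u^3 + 1.33*u^2 + 0.76*u - 4.39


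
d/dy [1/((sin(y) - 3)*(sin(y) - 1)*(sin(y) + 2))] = (-3*sin(y)^2 + 4*sin(y) + 5)*cos(y)/((sin(y) - 3)^2*(sin(y) - 1)^2*(sin(y) + 2)^2)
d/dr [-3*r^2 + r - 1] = 1 - 6*r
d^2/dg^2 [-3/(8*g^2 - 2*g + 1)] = 24*(16*g^2 - 4*g - (8*g - 1)^2 + 2)/(8*g^2 - 2*g + 1)^3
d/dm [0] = 0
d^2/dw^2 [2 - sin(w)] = sin(w)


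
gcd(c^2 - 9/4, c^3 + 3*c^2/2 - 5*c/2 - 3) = c - 3/2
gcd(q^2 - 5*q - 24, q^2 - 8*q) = q - 8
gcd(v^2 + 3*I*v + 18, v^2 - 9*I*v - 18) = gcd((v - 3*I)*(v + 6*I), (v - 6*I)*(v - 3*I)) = v - 3*I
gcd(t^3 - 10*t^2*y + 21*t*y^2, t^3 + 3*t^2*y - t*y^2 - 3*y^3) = 1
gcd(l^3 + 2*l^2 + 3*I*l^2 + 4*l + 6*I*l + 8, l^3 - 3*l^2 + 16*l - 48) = l + 4*I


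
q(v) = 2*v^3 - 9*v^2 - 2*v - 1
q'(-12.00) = 1078.00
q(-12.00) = -4729.00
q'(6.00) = 106.00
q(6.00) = 95.00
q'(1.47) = -15.49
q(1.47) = -17.04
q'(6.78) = 151.77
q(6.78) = 195.06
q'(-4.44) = 196.20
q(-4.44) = -344.60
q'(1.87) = -14.68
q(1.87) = -23.13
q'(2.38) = -10.85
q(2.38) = -29.78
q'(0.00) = -2.00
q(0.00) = -1.00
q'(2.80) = -5.36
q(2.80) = -33.26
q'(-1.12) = 25.69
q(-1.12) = -12.86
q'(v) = 6*v^2 - 18*v - 2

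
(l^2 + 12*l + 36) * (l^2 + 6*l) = l^4 + 18*l^3 + 108*l^2 + 216*l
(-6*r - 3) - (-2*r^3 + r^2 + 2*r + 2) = 2*r^3 - r^2 - 8*r - 5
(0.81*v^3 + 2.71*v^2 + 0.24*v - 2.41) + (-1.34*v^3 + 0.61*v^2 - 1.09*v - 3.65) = -0.53*v^3 + 3.32*v^2 - 0.85*v - 6.06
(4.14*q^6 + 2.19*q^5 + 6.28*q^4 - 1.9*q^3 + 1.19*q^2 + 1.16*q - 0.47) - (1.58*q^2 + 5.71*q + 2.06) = 4.14*q^6 + 2.19*q^5 + 6.28*q^4 - 1.9*q^3 - 0.39*q^2 - 4.55*q - 2.53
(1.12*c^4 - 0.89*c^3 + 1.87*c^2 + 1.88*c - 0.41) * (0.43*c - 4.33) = 0.4816*c^5 - 5.2323*c^4 + 4.6578*c^3 - 7.2887*c^2 - 8.3167*c + 1.7753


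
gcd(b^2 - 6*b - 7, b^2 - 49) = b - 7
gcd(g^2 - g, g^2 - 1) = g - 1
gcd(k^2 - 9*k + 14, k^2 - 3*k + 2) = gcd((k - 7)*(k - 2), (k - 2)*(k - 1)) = k - 2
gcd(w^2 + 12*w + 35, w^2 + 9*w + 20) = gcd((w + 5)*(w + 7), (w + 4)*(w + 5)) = w + 5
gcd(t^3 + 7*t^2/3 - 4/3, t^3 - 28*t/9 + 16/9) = t^2 + 4*t/3 - 4/3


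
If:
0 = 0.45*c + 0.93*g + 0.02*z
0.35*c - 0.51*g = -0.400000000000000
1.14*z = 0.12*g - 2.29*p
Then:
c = -0.0183783783783784*z - 0.67027027027027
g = 0.324324324324324 - 0.0126126126126126*z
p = 0.0169951610999646 - 0.498477516818128*z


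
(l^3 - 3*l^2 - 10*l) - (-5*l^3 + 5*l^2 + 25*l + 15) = 6*l^3 - 8*l^2 - 35*l - 15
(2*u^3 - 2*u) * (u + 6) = 2*u^4 + 12*u^3 - 2*u^2 - 12*u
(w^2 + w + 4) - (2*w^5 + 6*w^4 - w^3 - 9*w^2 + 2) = -2*w^5 - 6*w^4 + w^3 + 10*w^2 + w + 2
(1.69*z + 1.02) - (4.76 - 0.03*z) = 1.72*z - 3.74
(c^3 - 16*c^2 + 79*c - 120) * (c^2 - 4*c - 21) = c^5 - 20*c^4 + 122*c^3 - 100*c^2 - 1179*c + 2520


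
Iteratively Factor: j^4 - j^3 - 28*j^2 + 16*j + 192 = (j + 4)*(j^3 - 5*j^2 - 8*j + 48) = (j - 4)*(j + 4)*(j^2 - j - 12) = (j - 4)*(j + 3)*(j + 4)*(j - 4)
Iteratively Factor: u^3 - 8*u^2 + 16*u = (u - 4)*(u^2 - 4*u) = u*(u - 4)*(u - 4)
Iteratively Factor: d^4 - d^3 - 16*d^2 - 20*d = (d)*(d^3 - d^2 - 16*d - 20) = d*(d + 2)*(d^2 - 3*d - 10) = d*(d + 2)^2*(d - 5)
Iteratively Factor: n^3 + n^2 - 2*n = (n)*(n^2 + n - 2) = n*(n + 2)*(n - 1)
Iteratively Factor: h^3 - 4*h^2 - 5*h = (h + 1)*(h^2 - 5*h) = (h - 5)*(h + 1)*(h)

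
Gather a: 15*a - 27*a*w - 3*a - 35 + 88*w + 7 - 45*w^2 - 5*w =a*(12 - 27*w) - 45*w^2 + 83*w - 28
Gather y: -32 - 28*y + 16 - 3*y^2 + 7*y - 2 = -3*y^2 - 21*y - 18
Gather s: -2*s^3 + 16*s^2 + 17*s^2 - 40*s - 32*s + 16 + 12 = -2*s^3 + 33*s^2 - 72*s + 28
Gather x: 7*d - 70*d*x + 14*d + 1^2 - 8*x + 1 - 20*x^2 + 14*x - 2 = 21*d - 20*x^2 + x*(6 - 70*d)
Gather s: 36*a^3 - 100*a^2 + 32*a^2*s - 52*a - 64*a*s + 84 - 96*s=36*a^3 - 100*a^2 - 52*a + s*(32*a^2 - 64*a - 96) + 84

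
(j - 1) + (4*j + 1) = 5*j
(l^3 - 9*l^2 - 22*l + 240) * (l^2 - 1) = l^5 - 9*l^4 - 23*l^3 + 249*l^2 + 22*l - 240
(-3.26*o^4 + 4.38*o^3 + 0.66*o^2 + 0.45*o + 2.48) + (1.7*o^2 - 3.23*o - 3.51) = -3.26*o^4 + 4.38*o^3 + 2.36*o^2 - 2.78*o - 1.03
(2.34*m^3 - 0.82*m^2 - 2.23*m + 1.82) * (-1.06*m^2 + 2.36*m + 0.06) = -2.4804*m^5 + 6.3916*m^4 + 0.569*m^3 - 7.2412*m^2 + 4.1614*m + 0.1092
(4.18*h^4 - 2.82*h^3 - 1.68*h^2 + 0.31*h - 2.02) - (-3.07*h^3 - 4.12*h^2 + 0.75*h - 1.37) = 4.18*h^4 + 0.25*h^3 + 2.44*h^2 - 0.44*h - 0.65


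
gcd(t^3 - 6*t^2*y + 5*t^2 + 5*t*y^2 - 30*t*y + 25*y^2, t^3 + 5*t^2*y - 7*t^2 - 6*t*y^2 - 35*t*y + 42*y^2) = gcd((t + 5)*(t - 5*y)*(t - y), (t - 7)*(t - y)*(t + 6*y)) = -t + y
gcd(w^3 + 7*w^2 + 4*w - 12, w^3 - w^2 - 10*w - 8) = w + 2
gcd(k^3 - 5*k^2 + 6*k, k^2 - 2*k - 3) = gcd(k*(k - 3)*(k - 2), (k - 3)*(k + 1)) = k - 3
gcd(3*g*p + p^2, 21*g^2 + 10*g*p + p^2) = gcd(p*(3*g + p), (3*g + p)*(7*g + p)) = 3*g + p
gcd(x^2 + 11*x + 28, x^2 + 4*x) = x + 4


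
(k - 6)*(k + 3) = k^2 - 3*k - 18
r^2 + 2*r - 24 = (r - 4)*(r + 6)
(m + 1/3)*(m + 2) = m^2 + 7*m/3 + 2/3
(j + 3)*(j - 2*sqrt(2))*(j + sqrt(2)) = j^3 - sqrt(2)*j^2 + 3*j^2 - 3*sqrt(2)*j - 4*j - 12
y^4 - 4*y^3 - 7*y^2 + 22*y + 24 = (y - 4)*(y - 3)*(y + 1)*(y + 2)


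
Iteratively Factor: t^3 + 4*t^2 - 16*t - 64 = (t + 4)*(t^2 - 16) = (t - 4)*(t + 4)*(t + 4)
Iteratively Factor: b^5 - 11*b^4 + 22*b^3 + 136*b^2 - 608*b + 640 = (b - 5)*(b^4 - 6*b^3 - 8*b^2 + 96*b - 128) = (b - 5)*(b - 4)*(b^3 - 2*b^2 - 16*b + 32) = (b - 5)*(b - 4)^2*(b^2 + 2*b - 8) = (b - 5)*(b - 4)^2*(b - 2)*(b + 4)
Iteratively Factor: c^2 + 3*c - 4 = (c + 4)*(c - 1)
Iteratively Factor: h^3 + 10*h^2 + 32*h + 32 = (h + 2)*(h^2 + 8*h + 16) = (h + 2)*(h + 4)*(h + 4)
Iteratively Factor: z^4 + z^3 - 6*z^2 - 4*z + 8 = (z + 2)*(z^3 - z^2 - 4*z + 4) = (z + 2)^2*(z^2 - 3*z + 2) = (z - 1)*(z + 2)^2*(z - 2)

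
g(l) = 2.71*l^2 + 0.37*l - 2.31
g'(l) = 5.42*l + 0.37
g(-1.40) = 2.48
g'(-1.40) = -7.22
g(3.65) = 35.14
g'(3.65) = 20.15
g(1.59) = 5.13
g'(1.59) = 8.99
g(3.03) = 23.69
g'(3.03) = 16.79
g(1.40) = 3.52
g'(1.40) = 7.96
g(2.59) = 16.83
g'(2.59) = 14.41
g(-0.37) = -2.08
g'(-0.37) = -1.64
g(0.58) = -1.18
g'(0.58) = 3.51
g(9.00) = 220.53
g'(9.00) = 49.15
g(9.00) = 220.53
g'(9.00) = 49.15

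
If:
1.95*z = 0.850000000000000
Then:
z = 0.44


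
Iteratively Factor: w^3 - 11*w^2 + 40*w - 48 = (w - 4)*(w^2 - 7*w + 12) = (w - 4)^2*(w - 3)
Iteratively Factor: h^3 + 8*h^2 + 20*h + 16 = (h + 2)*(h^2 + 6*h + 8) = (h + 2)^2*(h + 4)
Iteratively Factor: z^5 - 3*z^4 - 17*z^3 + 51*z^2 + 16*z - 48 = (z - 3)*(z^4 - 17*z^2 + 16) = (z - 3)*(z + 1)*(z^3 - z^2 - 16*z + 16) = (z - 3)*(z + 1)*(z + 4)*(z^2 - 5*z + 4) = (z - 4)*(z - 3)*(z + 1)*(z + 4)*(z - 1)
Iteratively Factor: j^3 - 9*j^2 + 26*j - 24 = (j - 2)*(j^2 - 7*j + 12) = (j - 3)*(j - 2)*(j - 4)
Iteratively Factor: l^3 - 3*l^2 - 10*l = (l + 2)*(l^2 - 5*l) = l*(l + 2)*(l - 5)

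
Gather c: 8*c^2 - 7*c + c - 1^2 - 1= 8*c^2 - 6*c - 2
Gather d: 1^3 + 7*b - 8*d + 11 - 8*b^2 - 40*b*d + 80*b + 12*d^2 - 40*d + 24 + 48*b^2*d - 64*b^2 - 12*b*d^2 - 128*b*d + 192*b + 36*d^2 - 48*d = -72*b^2 + 279*b + d^2*(48 - 12*b) + d*(48*b^2 - 168*b - 96) + 36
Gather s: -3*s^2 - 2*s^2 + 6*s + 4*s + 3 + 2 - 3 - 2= -5*s^2 + 10*s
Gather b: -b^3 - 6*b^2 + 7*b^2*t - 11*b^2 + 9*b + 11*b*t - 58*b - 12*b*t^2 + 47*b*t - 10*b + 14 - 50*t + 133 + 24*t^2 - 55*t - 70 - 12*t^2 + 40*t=-b^3 + b^2*(7*t - 17) + b*(-12*t^2 + 58*t - 59) + 12*t^2 - 65*t + 77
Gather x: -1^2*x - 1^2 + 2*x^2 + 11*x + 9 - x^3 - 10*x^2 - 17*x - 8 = -x^3 - 8*x^2 - 7*x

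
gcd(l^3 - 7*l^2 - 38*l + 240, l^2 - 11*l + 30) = l - 5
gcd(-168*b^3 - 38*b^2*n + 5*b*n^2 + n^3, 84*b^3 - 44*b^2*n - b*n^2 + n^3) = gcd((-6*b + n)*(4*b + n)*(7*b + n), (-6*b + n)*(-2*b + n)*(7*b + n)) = 42*b^2 - b*n - n^2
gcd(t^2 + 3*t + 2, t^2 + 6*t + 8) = t + 2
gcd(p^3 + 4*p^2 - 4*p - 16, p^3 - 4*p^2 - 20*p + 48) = p^2 + 2*p - 8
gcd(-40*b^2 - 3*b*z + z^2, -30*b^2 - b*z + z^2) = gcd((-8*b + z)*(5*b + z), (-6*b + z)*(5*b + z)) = 5*b + z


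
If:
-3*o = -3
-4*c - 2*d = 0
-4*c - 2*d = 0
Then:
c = -d/2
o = 1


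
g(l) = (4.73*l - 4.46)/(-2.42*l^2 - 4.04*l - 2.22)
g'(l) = (4.73*l - 4.46)*(4.84*l + 4.04)/(-2.42*l^2 - 4.04*l - 2.22)^2 + 4.73/(-2.42*l^2 - 4.04*l - 2.22)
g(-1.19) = 12.02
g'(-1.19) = 18.99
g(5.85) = -0.21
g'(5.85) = 0.02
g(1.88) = -0.24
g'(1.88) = -0.08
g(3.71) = -0.26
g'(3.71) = 0.02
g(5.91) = -0.21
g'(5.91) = 0.02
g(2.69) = -0.27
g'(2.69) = -0.00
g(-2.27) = 2.75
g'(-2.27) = 2.61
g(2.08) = -0.25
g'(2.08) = -0.05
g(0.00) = 2.01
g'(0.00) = -5.79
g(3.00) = -0.27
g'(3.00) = 0.01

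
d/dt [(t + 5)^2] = 2*t + 10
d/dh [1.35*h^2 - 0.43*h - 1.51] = 2.7*h - 0.43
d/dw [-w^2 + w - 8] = 1 - 2*w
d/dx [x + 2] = 1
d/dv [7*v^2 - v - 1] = 14*v - 1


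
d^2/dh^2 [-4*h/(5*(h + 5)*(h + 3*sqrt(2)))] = 8*(-h*(h + 5)^2 - h*(h + 5)*(h + 3*sqrt(2)) - h*(h + 3*sqrt(2))^2 + (h + 5)^2*(h + 3*sqrt(2)) + (h + 5)*(h + 3*sqrt(2))^2)/(5*(h + 5)^3*(h + 3*sqrt(2))^3)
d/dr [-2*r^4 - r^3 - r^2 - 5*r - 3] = -8*r^3 - 3*r^2 - 2*r - 5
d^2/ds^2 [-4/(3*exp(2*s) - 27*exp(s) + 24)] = 4*(-2*(2*exp(s) - 9)^2*exp(s) + (4*exp(s) - 9)*(exp(2*s) - 9*exp(s) + 8))*exp(s)/(3*(exp(2*s) - 9*exp(s) + 8)^3)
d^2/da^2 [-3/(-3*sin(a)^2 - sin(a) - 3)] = 3*(-36*sin(a)^4 - 9*sin(a)^3 + 89*sin(a)^2 + 21*sin(a) - 16)/(3*sin(a)^2 + sin(a) + 3)^3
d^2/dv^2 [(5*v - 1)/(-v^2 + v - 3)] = 2*(-(2*v - 1)^2*(5*v - 1) + 3*(5*v - 2)*(v^2 - v + 3))/(v^2 - v + 3)^3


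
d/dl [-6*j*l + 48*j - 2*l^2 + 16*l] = -6*j - 4*l + 16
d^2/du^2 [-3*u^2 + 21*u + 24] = -6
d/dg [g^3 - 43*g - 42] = 3*g^2 - 43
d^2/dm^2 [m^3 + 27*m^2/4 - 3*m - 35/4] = 6*m + 27/2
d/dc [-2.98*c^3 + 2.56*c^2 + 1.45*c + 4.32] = -8.94*c^2 + 5.12*c + 1.45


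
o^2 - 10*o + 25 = (o - 5)^2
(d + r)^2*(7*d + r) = 7*d^3 + 15*d^2*r + 9*d*r^2 + r^3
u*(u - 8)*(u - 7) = u^3 - 15*u^2 + 56*u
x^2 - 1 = (x - 1)*(x + 1)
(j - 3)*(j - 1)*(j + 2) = j^3 - 2*j^2 - 5*j + 6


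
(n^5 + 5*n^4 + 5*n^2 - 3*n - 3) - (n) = n^5 + 5*n^4 + 5*n^2 - 4*n - 3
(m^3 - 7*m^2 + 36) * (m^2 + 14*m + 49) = m^5 + 7*m^4 - 49*m^3 - 307*m^2 + 504*m + 1764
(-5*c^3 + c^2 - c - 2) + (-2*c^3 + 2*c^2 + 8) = -7*c^3 + 3*c^2 - c + 6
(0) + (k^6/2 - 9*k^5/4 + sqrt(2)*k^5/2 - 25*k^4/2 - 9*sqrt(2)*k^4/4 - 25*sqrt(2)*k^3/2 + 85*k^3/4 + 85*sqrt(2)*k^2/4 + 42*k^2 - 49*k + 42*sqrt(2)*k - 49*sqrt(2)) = k^6/2 - 9*k^5/4 + sqrt(2)*k^5/2 - 25*k^4/2 - 9*sqrt(2)*k^4/4 - 25*sqrt(2)*k^3/2 + 85*k^3/4 + 85*sqrt(2)*k^2/4 + 42*k^2 - 49*k + 42*sqrt(2)*k - 49*sqrt(2)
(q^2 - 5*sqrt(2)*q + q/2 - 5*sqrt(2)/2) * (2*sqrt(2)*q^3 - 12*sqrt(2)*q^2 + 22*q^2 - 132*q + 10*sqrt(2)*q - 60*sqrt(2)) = 2*sqrt(2)*q^5 - 11*sqrt(2)*q^4 + 2*q^4 - 106*sqrt(2)*q^3 - 11*q^3 - 106*q^2 + 550*sqrt(2)*q^2 + 300*sqrt(2)*q + 550*q + 300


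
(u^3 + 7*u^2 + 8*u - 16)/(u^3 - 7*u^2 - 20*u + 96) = (u^2 + 3*u - 4)/(u^2 - 11*u + 24)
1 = 1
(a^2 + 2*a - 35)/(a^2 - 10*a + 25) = (a + 7)/(a - 5)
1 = 1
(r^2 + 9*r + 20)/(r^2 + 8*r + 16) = (r + 5)/(r + 4)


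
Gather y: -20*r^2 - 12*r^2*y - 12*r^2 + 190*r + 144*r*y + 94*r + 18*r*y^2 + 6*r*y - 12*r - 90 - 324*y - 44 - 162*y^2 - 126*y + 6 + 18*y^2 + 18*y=-32*r^2 + 272*r + y^2*(18*r - 144) + y*(-12*r^2 + 150*r - 432) - 128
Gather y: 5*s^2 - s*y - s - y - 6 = 5*s^2 - s + y*(-s - 1) - 6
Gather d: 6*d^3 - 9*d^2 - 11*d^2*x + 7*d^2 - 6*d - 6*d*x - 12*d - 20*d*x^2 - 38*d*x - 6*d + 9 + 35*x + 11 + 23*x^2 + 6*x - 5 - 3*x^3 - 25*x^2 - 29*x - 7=6*d^3 + d^2*(-11*x - 2) + d*(-20*x^2 - 44*x - 24) - 3*x^3 - 2*x^2 + 12*x + 8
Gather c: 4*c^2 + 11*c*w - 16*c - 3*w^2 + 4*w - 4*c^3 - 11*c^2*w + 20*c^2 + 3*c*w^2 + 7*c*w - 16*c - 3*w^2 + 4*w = -4*c^3 + c^2*(24 - 11*w) + c*(3*w^2 + 18*w - 32) - 6*w^2 + 8*w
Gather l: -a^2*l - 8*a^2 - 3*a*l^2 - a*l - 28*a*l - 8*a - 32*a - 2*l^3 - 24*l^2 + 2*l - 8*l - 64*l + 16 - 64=-8*a^2 - 40*a - 2*l^3 + l^2*(-3*a - 24) + l*(-a^2 - 29*a - 70) - 48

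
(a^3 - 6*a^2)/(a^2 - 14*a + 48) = a^2/(a - 8)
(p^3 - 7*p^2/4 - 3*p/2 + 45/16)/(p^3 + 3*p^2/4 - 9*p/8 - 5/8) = (4*p^2 - 12*p + 9)/(2*(2*p^2 - p - 1))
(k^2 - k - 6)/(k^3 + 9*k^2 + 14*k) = (k - 3)/(k*(k + 7))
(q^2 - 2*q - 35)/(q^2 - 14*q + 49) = (q + 5)/(q - 7)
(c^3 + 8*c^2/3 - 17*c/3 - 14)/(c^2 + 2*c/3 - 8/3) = (3*c^2 + 2*c - 21)/(3*c - 4)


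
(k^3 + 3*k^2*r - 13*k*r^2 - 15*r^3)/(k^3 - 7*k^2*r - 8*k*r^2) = (-k^2 - 2*k*r + 15*r^2)/(k*(-k + 8*r))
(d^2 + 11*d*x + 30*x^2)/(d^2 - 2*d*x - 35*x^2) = (-d - 6*x)/(-d + 7*x)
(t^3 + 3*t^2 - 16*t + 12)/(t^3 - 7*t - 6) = (-t^3 - 3*t^2 + 16*t - 12)/(-t^3 + 7*t + 6)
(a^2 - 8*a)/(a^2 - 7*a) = (a - 8)/(a - 7)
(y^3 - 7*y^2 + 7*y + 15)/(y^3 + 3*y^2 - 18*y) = (y^2 - 4*y - 5)/(y*(y + 6))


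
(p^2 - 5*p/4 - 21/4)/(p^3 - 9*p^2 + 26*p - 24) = (p + 7/4)/(p^2 - 6*p + 8)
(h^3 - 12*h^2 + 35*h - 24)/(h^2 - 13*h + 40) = (h^2 - 4*h + 3)/(h - 5)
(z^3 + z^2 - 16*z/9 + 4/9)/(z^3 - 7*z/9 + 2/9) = (z + 2)/(z + 1)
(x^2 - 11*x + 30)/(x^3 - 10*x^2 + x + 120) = (x - 6)/(x^2 - 5*x - 24)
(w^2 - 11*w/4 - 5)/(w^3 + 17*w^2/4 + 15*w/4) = (w - 4)/(w*(w + 3))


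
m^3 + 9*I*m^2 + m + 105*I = (m - 3*I)*(m + 5*I)*(m + 7*I)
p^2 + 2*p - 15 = (p - 3)*(p + 5)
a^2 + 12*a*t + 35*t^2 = (a + 5*t)*(a + 7*t)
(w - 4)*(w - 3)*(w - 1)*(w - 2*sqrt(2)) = w^4 - 8*w^3 - 2*sqrt(2)*w^3 + 19*w^2 + 16*sqrt(2)*w^2 - 38*sqrt(2)*w - 12*w + 24*sqrt(2)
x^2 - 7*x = x*(x - 7)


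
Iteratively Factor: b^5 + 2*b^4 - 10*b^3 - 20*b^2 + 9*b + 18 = (b - 3)*(b^4 + 5*b^3 + 5*b^2 - 5*b - 6) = (b - 3)*(b + 2)*(b^3 + 3*b^2 - b - 3) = (b - 3)*(b + 2)*(b + 3)*(b^2 - 1) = (b - 3)*(b + 1)*(b + 2)*(b + 3)*(b - 1)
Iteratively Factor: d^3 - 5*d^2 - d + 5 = (d - 5)*(d^2 - 1) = (d - 5)*(d - 1)*(d + 1)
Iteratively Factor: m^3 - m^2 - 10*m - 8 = (m - 4)*(m^2 + 3*m + 2) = (m - 4)*(m + 2)*(m + 1)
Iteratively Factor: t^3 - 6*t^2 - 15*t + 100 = (t + 4)*(t^2 - 10*t + 25) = (t - 5)*(t + 4)*(t - 5)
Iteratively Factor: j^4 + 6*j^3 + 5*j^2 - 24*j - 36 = (j + 2)*(j^3 + 4*j^2 - 3*j - 18) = (j - 2)*(j + 2)*(j^2 + 6*j + 9) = (j - 2)*(j + 2)*(j + 3)*(j + 3)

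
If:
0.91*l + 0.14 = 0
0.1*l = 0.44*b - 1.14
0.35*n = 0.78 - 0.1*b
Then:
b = 2.56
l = -0.15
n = 1.50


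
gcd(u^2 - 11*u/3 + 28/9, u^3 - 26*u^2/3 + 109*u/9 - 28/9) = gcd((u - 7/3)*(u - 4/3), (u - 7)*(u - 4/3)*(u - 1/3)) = u - 4/3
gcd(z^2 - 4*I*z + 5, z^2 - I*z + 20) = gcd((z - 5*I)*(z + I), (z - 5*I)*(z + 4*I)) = z - 5*I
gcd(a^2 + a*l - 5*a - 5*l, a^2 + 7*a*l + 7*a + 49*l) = 1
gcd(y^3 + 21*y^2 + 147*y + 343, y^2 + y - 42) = y + 7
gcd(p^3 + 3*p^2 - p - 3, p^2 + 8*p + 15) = p + 3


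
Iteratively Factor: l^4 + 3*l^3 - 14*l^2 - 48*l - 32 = (l + 4)*(l^3 - l^2 - 10*l - 8) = (l + 1)*(l + 4)*(l^2 - 2*l - 8) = (l + 1)*(l + 2)*(l + 4)*(l - 4)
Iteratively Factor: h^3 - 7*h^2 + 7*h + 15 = (h + 1)*(h^2 - 8*h + 15) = (h - 5)*(h + 1)*(h - 3)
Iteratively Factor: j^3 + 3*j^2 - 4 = (j + 2)*(j^2 + j - 2) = (j + 2)^2*(j - 1)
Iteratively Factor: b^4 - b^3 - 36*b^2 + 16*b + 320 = (b - 5)*(b^3 + 4*b^2 - 16*b - 64) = (b - 5)*(b + 4)*(b^2 - 16) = (b - 5)*(b - 4)*(b + 4)*(b + 4)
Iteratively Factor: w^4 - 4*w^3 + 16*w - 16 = (w - 2)*(w^3 - 2*w^2 - 4*w + 8) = (w - 2)*(w + 2)*(w^2 - 4*w + 4) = (w - 2)^2*(w + 2)*(w - 2)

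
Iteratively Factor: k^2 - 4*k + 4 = (k - 2)*(k - 2)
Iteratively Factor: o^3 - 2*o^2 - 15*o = (o - 5)*(o^2 + 3*o) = (o - 5)*(o + 3)*(o)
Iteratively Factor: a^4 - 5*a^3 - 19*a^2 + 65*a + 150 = (a + 2)*(a^3 - 7*a^2 - 5*a + 75) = (a - 5)*(a + 2)*(a^2 - 2*a - 15) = (a - 5)^2*(a + 2)*(a + 3)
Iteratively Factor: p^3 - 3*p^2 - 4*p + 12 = (p - 2)*(p^2 - p - 6) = (p - 2)*(p + 2)*(p - 3)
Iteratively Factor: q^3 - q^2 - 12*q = (q)*(q^2 - q - 12) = q*(q - 4)*(q + 3)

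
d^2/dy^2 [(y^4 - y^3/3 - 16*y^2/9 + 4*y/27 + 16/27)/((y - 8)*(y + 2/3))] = 2*(y^3 - 24*y^2 + 192*y - 72)/(y^3 - 24*y^2 + 192*y - 512)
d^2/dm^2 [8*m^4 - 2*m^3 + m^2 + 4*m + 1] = 96*m^2 - 12*m + 2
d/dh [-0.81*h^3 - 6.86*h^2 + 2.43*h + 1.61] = -2.43*h^2 - 13.72*h + 2.43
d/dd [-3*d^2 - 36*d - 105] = -6*d - 36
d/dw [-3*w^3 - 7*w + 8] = -9*w^2 - 7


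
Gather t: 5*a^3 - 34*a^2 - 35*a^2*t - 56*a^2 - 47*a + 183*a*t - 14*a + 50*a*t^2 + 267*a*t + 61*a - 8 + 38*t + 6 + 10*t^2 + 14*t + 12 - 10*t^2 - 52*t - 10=5*a^3 - 90*a^2 + 50*a*t^2 + t*(-35*a^2 + 450*a)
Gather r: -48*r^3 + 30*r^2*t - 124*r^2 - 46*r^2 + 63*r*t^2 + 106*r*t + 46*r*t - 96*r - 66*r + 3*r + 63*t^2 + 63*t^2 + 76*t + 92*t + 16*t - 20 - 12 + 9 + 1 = -48*r^3 + r^2*(30*t - 170) + r*(63*t^2 + 152*t - 159) + 126*t^2 + 184*t - 22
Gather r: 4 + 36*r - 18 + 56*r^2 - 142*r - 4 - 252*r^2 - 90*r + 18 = -196*r^2 - 196*r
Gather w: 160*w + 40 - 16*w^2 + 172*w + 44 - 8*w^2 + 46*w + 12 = -24*w^2 + 378*w + 96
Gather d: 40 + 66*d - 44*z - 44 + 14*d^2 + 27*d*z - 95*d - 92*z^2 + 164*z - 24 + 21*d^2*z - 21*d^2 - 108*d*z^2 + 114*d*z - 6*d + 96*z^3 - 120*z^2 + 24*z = d^2*(21*z - 7) + d*(-108*z^2 + 141*z - 35) + 96*z^3 - 212*z^2 + 144*z - 28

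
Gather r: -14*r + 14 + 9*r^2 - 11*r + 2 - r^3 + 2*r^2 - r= -r^3 + 11*r^2 - 26*r + 16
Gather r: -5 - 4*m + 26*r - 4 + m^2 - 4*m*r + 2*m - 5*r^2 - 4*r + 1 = m^2 - 2*m - 5*r^2 + r*(22 - 4*m) - 8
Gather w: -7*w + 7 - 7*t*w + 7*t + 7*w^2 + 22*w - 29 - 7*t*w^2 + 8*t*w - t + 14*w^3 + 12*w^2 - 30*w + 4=6*t + 14*w^3 + w^2*(19 - 7*t) + w*(t - 15) - 18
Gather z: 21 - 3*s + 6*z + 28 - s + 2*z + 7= -4*s + 8*z + 56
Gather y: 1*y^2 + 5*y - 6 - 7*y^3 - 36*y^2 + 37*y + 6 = -7*y^3 - 35*y^2 + 42*y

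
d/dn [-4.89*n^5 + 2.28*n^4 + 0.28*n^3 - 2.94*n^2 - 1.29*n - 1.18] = -24.45*n^4 + 9.12*n^3 + 0.84*n^2 - 5.88*n - 1.29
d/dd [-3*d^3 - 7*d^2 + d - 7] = -9*d^2 - 14*d + 1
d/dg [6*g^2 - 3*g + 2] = 12*g - 3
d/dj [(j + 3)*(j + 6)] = 2*j + 9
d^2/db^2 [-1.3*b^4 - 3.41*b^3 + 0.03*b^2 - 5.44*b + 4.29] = -15.6*b^2 - 20.46*b + 0.06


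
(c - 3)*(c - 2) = c^2 - 5*c + 6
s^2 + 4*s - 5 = (s - 1)*(s + 5)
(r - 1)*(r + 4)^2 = r^3 + 7*r^2 + 8*r - 16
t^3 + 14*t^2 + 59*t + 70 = (t + 2)*(t + 5)*(t + 7)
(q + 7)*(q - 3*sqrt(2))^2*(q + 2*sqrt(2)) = q^4 - 4*sqrt(2)*q^3 + 7*q^3 - 28*sqrt(2)*q^2 - 6*q^2 - 42*q + 36*sqrt(2)*q + 252*sqrt(2)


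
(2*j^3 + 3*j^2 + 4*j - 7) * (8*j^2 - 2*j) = 16*j^5 + 20*j^4 + 26*j^3 - 64*j^2 + 14*j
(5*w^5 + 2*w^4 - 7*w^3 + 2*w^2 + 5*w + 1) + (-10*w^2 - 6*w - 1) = 5*w^5 + 2*w^4 - 7*w^3 - 8*w^2 - w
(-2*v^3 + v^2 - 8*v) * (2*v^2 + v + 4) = -4*v^5 - 23*v^3 - 4*v^2 - 32*v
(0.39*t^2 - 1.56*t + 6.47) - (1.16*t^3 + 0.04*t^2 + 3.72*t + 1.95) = -1.16*t^3 + 0.35*t^2 - 5.28*t + 4.52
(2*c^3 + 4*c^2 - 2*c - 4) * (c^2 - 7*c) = 2*c^5 - 10*c^4 - 30*c^3 + 10*c^2 + 28*c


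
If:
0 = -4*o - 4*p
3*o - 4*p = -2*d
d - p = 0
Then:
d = 0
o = 0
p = 0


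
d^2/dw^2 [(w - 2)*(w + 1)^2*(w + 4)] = 12*w^2 + 24*w - 6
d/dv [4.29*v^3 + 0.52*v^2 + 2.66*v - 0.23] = 12.87*v^2 + 1.04*v + 2.66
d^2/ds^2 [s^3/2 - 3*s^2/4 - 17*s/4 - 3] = 3*s - 3/2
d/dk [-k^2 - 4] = -2*k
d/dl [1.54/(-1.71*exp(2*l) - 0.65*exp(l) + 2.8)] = (5.2668*exp(l) + 1.001)*exp(l)/(1.71*exp(2*l) + 0.65*exp(l) - 2.8)^2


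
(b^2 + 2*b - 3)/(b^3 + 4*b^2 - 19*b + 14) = (b + 3)/(b^2 + 5*b - 14)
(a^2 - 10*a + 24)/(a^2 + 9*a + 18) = (a^2 - 10*a + 24)/(a^2 + 9*a + 18)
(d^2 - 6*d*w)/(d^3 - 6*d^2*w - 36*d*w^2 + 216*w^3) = d/(d^2 - 36*w^2)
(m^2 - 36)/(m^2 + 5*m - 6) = (m - 6)/(m - 1)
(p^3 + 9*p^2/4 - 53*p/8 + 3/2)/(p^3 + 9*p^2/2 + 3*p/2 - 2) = (8*p^2 - 14*p + 3)/(4*(2*p^2 + p - 1))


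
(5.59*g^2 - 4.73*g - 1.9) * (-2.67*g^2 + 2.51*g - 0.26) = -14.9253*g^4 + 26.66*g^3 - 8.2527*g^2 - 3.5392*g + 0.494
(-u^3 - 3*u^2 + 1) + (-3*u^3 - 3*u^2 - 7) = -4*u^3 - 6*u^2 - 6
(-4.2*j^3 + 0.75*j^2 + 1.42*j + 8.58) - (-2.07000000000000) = -4.2*j^3 + 0.75*j^2 + 1.42*j + 10.65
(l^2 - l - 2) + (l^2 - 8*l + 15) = 2*l^2 - 9*l + 13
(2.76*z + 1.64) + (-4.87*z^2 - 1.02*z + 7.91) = -4.87*z^2 + 1.74*z + 9.55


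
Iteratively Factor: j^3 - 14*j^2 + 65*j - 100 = (j - 4)*(j^2 - 10*j + 25) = (j - 5)*(j - 4)*(j - 5)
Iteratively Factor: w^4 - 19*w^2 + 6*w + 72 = (w - 3)*(w^3 + 3*w^2 - 10*w - 24) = (w - 3)^2*(w^2 + 6*w + 8) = (w - 3)^2*(w + 2)*(w + 4)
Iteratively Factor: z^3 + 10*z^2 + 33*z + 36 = (z + 3)*(z^2 + 7*z + 12) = (z + 3)*(z + 4)*(z + 3)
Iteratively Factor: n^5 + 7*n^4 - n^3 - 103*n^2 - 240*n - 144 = (n + 1)*(n^4 + 6*n^3 - 7*n^2 - 96*n - 144) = (n - 4)*(n + 1)*(n^3 + 10*n^2 + 33*n + 36) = (n - 4)*(n + 1)*(n + 3)*(n^2 + 7*n + 12) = (n - 4)*(n + 1)*(n + 3)*(n + 4)*(n + 3)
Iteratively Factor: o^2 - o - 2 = (o + 1)*(o - 2)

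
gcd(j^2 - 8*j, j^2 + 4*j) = j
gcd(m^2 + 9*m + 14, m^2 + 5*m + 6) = m + 2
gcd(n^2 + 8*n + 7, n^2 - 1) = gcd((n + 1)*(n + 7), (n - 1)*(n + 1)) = n + 1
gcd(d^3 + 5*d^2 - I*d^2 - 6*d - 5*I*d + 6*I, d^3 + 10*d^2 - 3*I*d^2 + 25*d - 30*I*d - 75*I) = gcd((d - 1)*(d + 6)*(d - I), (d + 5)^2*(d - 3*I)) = 1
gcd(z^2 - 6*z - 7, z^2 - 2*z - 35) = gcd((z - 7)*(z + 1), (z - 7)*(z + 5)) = z - 7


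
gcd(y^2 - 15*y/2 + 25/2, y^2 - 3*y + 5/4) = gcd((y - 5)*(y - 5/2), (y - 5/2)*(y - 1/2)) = y - 5/2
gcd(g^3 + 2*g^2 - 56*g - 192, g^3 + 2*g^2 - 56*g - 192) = g^3 + 2*g^2 - 56*g - 192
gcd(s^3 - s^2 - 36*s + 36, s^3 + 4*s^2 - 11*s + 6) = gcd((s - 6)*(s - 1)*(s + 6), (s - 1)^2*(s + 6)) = s^2 + 5*s - 6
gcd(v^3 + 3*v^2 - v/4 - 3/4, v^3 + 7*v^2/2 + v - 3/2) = v^2 + 5*v/2 - 3/2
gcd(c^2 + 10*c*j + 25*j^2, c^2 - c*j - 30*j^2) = c + 5*j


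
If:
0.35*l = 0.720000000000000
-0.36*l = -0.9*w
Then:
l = 2.06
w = 0.82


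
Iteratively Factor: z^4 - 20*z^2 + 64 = (z + 2)*(z^3 - 2*z^2 - 16*z + 32) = (z - 2)*(z + 2)*(z^2 - 16) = (z - 4)*(z - 2)*(z + 2)*(z + 4)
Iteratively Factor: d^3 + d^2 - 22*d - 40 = (d - 5)*(d^2 + 6*d + 8) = (d - 5)*(d + 2)*(d + 4)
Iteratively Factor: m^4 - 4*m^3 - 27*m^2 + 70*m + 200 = (m - 5)*(m^3 + m^2 - 22*m - 40) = (m - 5)*(m + 4)*(m^2 - 3*m - 10) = (m - 5)^2*(m + 4)*(m + 2)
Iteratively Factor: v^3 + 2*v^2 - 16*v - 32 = (v + 4)*(v^2 - 2*v - 8) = (v - 4)*(v + 4)*(v + 2)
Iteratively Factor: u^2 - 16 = (u + 4)*(u - 4)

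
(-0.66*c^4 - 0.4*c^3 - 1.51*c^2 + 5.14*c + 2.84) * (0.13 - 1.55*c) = 1.023*c^5 + 0.5342*c^4 + 2.2885*c^3 - 8.1633*c^2 - 3.7338*c + 0.3692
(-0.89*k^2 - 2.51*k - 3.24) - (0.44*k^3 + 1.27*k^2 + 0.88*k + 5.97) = -0.44*k^3 - 2.16*k^2 - 3.39*k - 9.21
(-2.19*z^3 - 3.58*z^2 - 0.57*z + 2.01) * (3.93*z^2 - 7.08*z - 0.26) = -8.6067*z^5 + 1.4358*z^4 + 23.6757*z^3 + 12.8657*z^2 - 14.0826*z - 0.5226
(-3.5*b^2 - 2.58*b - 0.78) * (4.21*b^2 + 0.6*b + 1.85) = -14.735*b^4 - 12.9618*b^3 - 11.3068*b^2 - 5.241*b - 1.443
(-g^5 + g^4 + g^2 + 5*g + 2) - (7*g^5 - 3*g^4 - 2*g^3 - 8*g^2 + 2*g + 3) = -8*g^5 + 4*g^4 + 2*g^3 + 9*g^2 + 3*g - 1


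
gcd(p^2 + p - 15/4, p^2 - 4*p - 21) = 1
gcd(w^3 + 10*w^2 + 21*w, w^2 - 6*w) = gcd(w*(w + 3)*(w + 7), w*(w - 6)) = w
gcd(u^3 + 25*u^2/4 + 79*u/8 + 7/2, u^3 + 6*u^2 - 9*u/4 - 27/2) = 1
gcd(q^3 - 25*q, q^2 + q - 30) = q - 5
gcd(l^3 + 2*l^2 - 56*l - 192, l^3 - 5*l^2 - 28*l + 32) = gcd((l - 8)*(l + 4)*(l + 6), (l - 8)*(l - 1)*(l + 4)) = l^2 - 4*l - 32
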